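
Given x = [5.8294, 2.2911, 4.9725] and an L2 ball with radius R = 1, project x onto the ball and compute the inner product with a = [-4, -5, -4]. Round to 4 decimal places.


Step 1: Compute ||x|| (intermediates to 6 decimals).
||x|| = sqrt(5.8294^2 + 2.2911^2 + 4.9725^2) = 7.9973
Step 2: Project.
Since ||x|| > R, scale = R/||x|| = 1/7.9973 = 0.125042, proj(x) = scale * x
proj(x) = [0.72892, 0.286484, 0.621771]
Step 3: Dot product.
a^T * proj(x) = -4*0.72892 - 5*0.286484 - 4*0.621771 = -6.8352


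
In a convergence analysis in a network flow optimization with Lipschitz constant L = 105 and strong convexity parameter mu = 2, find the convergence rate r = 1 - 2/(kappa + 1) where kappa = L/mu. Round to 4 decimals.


Step 1: Compute the condition number.
kappa = L/mu = 105/2 = 52.5
Step 2: Compute the convergence rate.
r = 1 - 2/(kappa + 1) = 1 - 2*mu/(L + mu) = (L - mu)/(L + mu) = 103/107 = 0.9626


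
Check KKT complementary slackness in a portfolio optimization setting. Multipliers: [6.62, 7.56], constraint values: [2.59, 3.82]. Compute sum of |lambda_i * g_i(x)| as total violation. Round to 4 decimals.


KKT complementary slackness check:
lambda_1 * g_1 = 6.62 * 2.59 = 17.1458
lambda_2 * g_2 = 7.56 * 3.82 = 28.8792
Total violation = 17.1458 + 28.8792 = 46.025


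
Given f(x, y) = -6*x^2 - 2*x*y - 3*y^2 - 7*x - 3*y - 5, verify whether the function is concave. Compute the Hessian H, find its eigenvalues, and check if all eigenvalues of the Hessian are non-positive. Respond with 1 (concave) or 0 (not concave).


The Hessian of f(x,y) = -6*x^2 - 2*x*y - 3*y^2 - 7*x - 3*y - 5 is:
H = [[-12, -2], [-2, -6]]
Trace = -12 - 6 = -18
Determinant = -12*-6 - (-2)^2 = 68
Discriminant = (-18)^2 - 4*68 = 52.0
Eigenvalues: lambda_1 = -12.6056, lambda_2 = -5.3944
The function is concave.

1


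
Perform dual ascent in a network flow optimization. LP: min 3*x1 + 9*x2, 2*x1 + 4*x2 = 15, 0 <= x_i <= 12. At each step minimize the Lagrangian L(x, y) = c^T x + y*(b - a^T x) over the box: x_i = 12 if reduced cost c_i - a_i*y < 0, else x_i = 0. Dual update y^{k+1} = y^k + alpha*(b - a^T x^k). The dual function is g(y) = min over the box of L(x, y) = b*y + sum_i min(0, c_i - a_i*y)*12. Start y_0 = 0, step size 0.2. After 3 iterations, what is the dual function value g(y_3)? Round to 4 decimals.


Dual ascent for LP: min 3*x1 + 9*x2, 2*x1 + 4*x2 = 15, 0 <= x_i <= 12
Step 1: y^k = 0.0, reduced costs: (3.0, 9.0)
  x^k = (0.0, 0.0), subgradient = b - a^T x = 15.0
  y^{k+1} = 0.0 + 0.2*15.0 = 3.0
Step 2: y^k = 3.0, reduced costs: (-3.0, -3.0)
  x^k = (12.0, 12.0), subgradient = b - a^T x = -57.0
  y^{k+1} = 3.0 + 0.2*-57.0 = -8.4
Step 3: y^k = -8.4, reduced costs: (19.8, 42.6)
  x^k = (0.0, 0.0), subgradient = b - a^T x = 15.0
  y^{k+1} = -8.4 + 0.2*15.0 = -5.4
Dual objective at y_3 = -5.4: reduced costs (13.8, 30.6), box minimizer x = (0.0, 0.0)
g(y_3) = b*y + (c1 - a1*y)*x1 + (c2 - a2*y)*x2 = 15*(-5.4) + 13.8*0.0 + 30.6*0.0 = -81.0 + 0.0 + 0.0 = -81.0


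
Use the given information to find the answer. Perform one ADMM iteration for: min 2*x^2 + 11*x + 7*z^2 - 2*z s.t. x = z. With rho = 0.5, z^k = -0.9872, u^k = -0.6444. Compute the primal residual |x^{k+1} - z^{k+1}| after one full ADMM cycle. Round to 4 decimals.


ADMM iteration with rho = 0.5, z^k = -0.9872, u^k = -0.6444
Step 1: x-update.
Minimize 2*x^2 + 11*x + (0.5/2)*(x + 0.9872 - 0.6444)^2
FOC: (2*2 + 0.5)*x = -11 + 0.5*(-0.9872 + 0.6444)
x^{k+1} = -2.4825
Step 2: z-update.
Minimize 7*z^2 - 2*z + (0.5/2)*(-2.4825 - z - 0.6444)^2
FOC: (2*7 + 0.5)*z = 2 + 0.5*(-2.4825 - 0.6444)
z^{k+1} = 0.0301
Step 3: u-update.
u^{k+1} = -0.6444 - 2.4825 - 0.0301 = -3.157
Step 4: Primal residual = |-2.4825 - 0.0301| = 2.5126


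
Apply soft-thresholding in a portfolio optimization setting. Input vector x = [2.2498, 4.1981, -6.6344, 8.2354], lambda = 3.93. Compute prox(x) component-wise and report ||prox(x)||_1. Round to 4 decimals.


Soft-thresholding with lambda = 3.93:
prox(2.2498) = sign(2.2498)*max(|2.2498| - 3.93, 0) = 0.0
prox(4.1981) = sign(4.1981)*max(|4.1981| - 3.93, 0) = 0.2681
prox(-6.6344) = sign(-6.6344)*max(|-6.6344| - 3.93, 0) = -2.7044
prox(8.2354) = sign(8.2354)*max(|8.2354| - 3.93, 0) = 4.3054
prox(x) = [0.0, 0.2681, -2.7044, 4.3054]
||prox(x)||_1 = 0.0 + 0.2681 + 2.7044 + 4.3054 = 7.2779


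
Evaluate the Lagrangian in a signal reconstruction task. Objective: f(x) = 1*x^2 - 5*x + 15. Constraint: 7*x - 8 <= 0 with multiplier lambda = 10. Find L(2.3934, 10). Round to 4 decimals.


Step 1: Evaluate f(x).
f(2.3934) = 1*2.3934^2 - 5*2.3934 + 15 = 8.7614
Step 2: Evaluate g(x).
g(2.3934) = 7*2.3934 - 8 = 8.7538
Step 3: Compute Lagrangian.
L = 8.7614 + 10*8.7538 = 96.2994


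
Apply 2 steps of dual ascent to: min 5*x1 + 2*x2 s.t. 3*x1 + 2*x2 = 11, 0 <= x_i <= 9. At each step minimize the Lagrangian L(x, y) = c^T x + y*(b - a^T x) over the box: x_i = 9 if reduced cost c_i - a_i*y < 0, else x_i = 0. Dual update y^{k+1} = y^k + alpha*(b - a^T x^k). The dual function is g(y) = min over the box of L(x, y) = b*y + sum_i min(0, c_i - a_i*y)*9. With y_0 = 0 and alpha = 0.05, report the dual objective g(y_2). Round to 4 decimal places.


Dual ascent for LP: min 5*x1 + 2*x2, 3*x1 + 2*x2 = 11, 0 <= x_i <= 9
Step 1: y^k = 0.0, reduced costs: (5.0, 2.0)
  x^k = (0.0, 0.0), subgradient = b - a^T x = 11.0
  y^{k+1} = 0.0 + 0.05*11.0 = 0.55
Step 2: y^k = 0.55, reduced costs: (3.35, 0.9)
  x^k = (0.0, 0.0), subgradient = b - a^T x = 11.0
  y^{k+1} = 0.55 + 0.05*11.0 = 1.1
Dual objective at y_2 = 1.1: reduced costs (1.7, -0.2), box minimizer x = (0.0, 9.0)
g(y_2) = b*y + (c1 - a1*y)*x1 + (c2 - a2*y)*x2 = 11*1.1 + 1.7*0.0 + (-0.2)*9.0 = 12.1 + 0.0 - 1.8 = 10.3


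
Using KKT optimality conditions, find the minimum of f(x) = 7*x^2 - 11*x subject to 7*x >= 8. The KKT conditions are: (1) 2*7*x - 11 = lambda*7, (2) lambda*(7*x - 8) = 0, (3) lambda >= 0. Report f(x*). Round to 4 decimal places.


Step 1: Try lambda = 0 (constraint inactive).
x_unc = 11/(2*7) = 0.7857
Check: 7*0.7857 = 5.4999 < 8 -- violated!
Step 2: Constraint must be active: 7*x = 8
x* = 8/7 = 1.1429 (rounded; the exact value 8/7 is used below)
lambda = (2*7*(8/7) - 11)/7 = 0.7143
Step 3: Compute optimal value.
f(x*) = 7*(8/7)^2 - 11*(8/7) = -3.4286


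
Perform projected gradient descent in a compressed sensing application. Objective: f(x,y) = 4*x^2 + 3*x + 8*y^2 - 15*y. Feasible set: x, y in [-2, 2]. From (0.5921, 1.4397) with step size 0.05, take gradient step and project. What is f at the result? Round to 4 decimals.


Step 1: Compute gradient at (0.5921, 1.4397).
grad_x = 2*4*0.5921 + 3 = 7.7368
grad_y = 2*8*1.4397 - 15 = 8.0352
Step 2: Gradient step.
x_raw = 0.5921 - 0.05*7.7368 = 0.2053
y_raw = 1.4397 - 0.05*8.0352 = 1.0379
Step 3: Project onto [-2, 2].
x_proj = clip(0.2053) = 0.2053
y_proj = clip(1.0379) = 1.0379
Step 4: Evaluate f.
f(0.2053, 1.0379) = -6.1662


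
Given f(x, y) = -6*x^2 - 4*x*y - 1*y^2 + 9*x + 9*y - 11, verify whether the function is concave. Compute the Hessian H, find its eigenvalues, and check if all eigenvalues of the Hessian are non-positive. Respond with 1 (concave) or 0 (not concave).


The Hessian of f(x,y) = -6*x^2 - 4*x*y - 1*y^2 + 9*x + 9*y - 11 is:
H = [[-12, -4], [-4, -2]]
Trace = -12 - 2 = -14
Determinant = -12*-2 - (-4)^2 = 8
Discriminant = (-14)^2 - 4*8 = 164.0
Eigenvalues: lambda_1 = -13.4031, lambda_2 = -0.5969
The function is concave.

1


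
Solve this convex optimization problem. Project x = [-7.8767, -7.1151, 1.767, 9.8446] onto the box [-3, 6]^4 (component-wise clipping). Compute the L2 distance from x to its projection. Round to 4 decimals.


Project each component onto [-3, 6].
clip(-7.8767) = -3.0, clip(-7.1151) = -3.0, clip(1.767) = 1.767, clip(9.8446) = 6.0
Projection = [-3.0, -3.0, 1.767, 6.0]
Squared diffs: [23.7822, 16.934, 0.0, 14.7809]
Distance = sqrt(55.4971) = 7.4496


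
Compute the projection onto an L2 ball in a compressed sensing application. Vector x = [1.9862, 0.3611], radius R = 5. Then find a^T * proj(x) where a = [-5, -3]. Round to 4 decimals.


Step 1: Compute ||x|| (intermediates to 6 decimals).
||x|| = sqrt(1.9862^2 + 0.3611^2) = 2.018758
Step 2: Project.
Since ||x|| <= R, proj = x (no scaling needed).
proj(x) = [1.9862, 0.3611]
Step 3: Dot product.
a^T * proj(x) = -5*1.9862 - 3*0.3611 = -11.0143


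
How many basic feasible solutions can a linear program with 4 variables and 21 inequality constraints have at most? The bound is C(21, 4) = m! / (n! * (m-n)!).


Each vertex corresponds to some choice of n active constraints out of m, so the number of vertices is at most C(m, n) = m! / (n!(m-n)!).
m = 21, n = 4
Numerator: 21 * 20 * 19 * 18
Denominator: 4! = 24
C(21, 4) = 5985


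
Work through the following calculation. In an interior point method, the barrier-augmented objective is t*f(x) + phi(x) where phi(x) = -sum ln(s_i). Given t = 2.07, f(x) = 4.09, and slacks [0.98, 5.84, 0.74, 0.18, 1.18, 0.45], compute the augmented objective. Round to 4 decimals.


Step 1: Compute log-barrier.
ln values: [-0.0202, 1.7647, -0.3011, -1.7148, 0.1655, -0.7985]
phi = -(-0.0202 + 1.7647 - 0.3011 - 1.7148 + 0.1655 - 0.7985) = 0.9044
Step 2: Compute augmented objective.
t*f(x) = 2.07*4.09 = 8.4663
Total = 8.4663 + 0.9044 = 9.3707


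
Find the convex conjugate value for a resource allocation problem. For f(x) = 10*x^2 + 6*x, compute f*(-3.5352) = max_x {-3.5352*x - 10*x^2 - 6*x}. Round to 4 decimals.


f*(y) = sup_x {y*x - a*x^2 - b*x} = sup_x {(y-b)*x - a*x^2}
FOC: (y - b) - 2a*x = 0 => x* = (y - b)/(2a)
x* = (-3.5352 - 6)/(2*10) = -0.4768
f*(-3.5352) = (y-b)^2/(4a) = (-3.5352 - 6)^2/(4*10)
= 90.92/40 = 2.273


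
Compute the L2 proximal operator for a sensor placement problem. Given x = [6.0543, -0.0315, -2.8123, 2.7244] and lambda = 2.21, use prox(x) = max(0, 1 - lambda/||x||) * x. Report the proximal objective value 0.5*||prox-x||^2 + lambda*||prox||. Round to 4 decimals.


Step 1: Compute ||x||.
||x|| = 7.2102
Step 2: Compute scaling factor.
scale = max(0, 1 - 2.21/7.2102) = 0.6935
Step 3: prox(x) = [4.1986, -0.0218, -1.9503, 1.8893]
||prox(x)|| = 5.0002
Step 4: Proximal objective.
0.5*||prox-x||^2 = 2.4421
lambda*||prox|| = 11.0504
Total = 13.4925


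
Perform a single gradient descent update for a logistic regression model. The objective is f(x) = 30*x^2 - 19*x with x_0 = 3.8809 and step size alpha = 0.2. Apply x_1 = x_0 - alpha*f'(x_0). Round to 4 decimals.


We compute the gradient at x_0 and apply the update.
f'(x) = 60*x - 19
f'(3.8809) = 60*3.8809 - 19 = 213.854
x_1 = 3.8809 - 0.2*213.854 = -38.8899


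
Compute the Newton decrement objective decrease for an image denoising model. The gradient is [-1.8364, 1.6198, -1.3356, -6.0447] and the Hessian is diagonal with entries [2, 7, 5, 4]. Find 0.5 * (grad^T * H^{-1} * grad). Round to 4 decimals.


Step 1: H is diagonal, so H^(-1) * g = [-0.9182, 0.2314, -0.2671, -1.5112].
Step 2: g^T H^(-1) g = sum_i g_i^2 / H_ii
  = (-1.8364)^2/2 + (1.6198)^2/7 + (-1.3356)^2/5 + (-6.0447)^2/4
  = 1.6862 + 0.3748 + 0.3568 + 9.1346 = 11.5524
Step 3: Objective decrease = 0.5 * g^T H^(-1) g = 5.7762


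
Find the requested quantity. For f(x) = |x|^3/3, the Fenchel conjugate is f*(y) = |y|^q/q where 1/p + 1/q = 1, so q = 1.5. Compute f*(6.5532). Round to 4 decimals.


The conjugate exponent q satisfies 1/p + 1/q = 1.
p = 3, so q = 3/(3 - 1) = 1.5
|y|^q = 6.5532^1.5 = 16.7757
f*(6.5532) = 16.7757 / 1.5 = 11.1838


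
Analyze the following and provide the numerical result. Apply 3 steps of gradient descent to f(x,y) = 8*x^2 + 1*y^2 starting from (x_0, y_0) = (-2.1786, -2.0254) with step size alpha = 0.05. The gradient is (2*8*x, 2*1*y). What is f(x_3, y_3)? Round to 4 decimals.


Gradient descent on f(x,y) = 8*x^2 + 1*y^2.
Starting point: (-2.1786, -2.0254), alpha = 0.05
Step 1: grad_x = 2*8*-2.1786 = -34.8576, grad_y = 2*1*-2.0254 = -4.0508
  x_1 = -2.1786 - 0.05*-34.8576 = -0.4357
  y_1 = -2.0254 - 0.05*-4.0508 = -1.8229
Step 2: grad_x = 2*8*-0.4357 = -6.9715, grad_y = 2*1*-1.8229 = -3.6457
  x_2 = -0.4357 - 0.05*-6.9715 = -0.0871
  y_2 = -1.8229 - 0.05*-3.6457 = -1.6406
Step 3: grad_x = 2*8*-0.0871 = -1.3943, grad_y = 2*1*-1.6406 = -3.2811
  x_3 = -0.0871 - 0.05*-1.3943 = -0.0174
  y_3 = -1.6406 - 0.05*-3.2811 = -1.4765
f(-0.0174, -1.4765) = 8*(-0.0174)^2 + 1*(-1.4765)^2 = 2.1825


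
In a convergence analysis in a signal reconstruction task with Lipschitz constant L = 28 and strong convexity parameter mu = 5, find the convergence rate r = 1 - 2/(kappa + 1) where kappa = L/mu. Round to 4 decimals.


Step 1: Compute the condition number.
kappa = L/mu = 28/5 = 5.6
Step 2: Compute the convergence rate.
r = 1 - 2/(kappa + 1) = 1 - 2*mu/(L + mu) = (L - mu)/(L + mu) = 23/33 = 0.697


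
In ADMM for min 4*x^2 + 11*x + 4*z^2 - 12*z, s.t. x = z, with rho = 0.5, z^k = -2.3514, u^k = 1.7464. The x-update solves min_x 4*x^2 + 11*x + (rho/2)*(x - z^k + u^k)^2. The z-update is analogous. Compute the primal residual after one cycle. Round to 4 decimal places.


ADMM iteration with rho = 0.5, z^k = -2.3514, u^k = 1.7464
Step 1: x-update.
Minimize 4*x^2 + 11*x + (0.5/2)*(x + 2.3514 + 1.7464)^2
FOC: (2*4 + 0.5)*x = -11 + 0.5*(-2.3514 - 1.7464)
x^{k+1} = -1.5352
Step 2: z-update.
Minimize 4*z^2 - 12*z + (0.5/2)*(-1.5352 - z + 1.7464)^2
FOC: (2*4 + 0.5)*z = 12 + 0.5*(-1.5352 + 1.7464)
z^{k+1} = 1.4242
Step 3: u-update.
u^{k+1} = 1.7464 - 1.5352 - 1.4242 = -1.213
Step 4: Primal residual = |-1.5352 - 1.4242| = 2.9594


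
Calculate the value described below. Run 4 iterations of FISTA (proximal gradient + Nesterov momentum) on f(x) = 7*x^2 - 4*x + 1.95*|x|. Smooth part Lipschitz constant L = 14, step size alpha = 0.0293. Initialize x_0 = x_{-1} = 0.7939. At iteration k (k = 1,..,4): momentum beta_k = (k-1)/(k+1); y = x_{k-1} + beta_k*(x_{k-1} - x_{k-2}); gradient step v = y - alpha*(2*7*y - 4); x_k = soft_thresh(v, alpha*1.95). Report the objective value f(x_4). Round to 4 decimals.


FISTA on f(x) = 7*x^2 - 4*x + 1.95*|x|
L = 14, alpha = 0.0293
Iteration 1: beta = 0.0, y = 0.7939 + 0.0*(0.7939 - 0.7939) = 0.7939
  grad(y) = 7.1146, v = y - alpha*grad = 0.5854
  prox(v) = soft_thresh(0.5854, 0.0571) = 0.5283
Iteration 2: beta = 0.3333, y = 0.5283 + 0.3333*(0.5283 - 0.7939) = 0.4398
  grad(y) = 2.1569, v = y - alpha*grad = 0.3766
  prox(v) = soft_thresh(0.3766, 0.0571) = 0.3194
Iteration 3: beta = 0.5, y = 0.3194 + 0.5*(0.3194 - 0.5283) = 0.215
  grad(y) = -0.9898, v = y - alpha*grad = 0.244
  prox(v) = soft_thresh(0.244, 0.0571) = 0.1869
Iteration 4: beta = 0.6, y = 0.1869 + 0.6*(0.1869 - 0.3194) = 0.1073
  grad(y) = -2.4972, v = y - alpha*grad = 0.1805
  prox(v) = soft_thresh(0.1805, 0.0571) = 0.1234
f(x_4) = 7*0.1234^2 - 4*0.1234 + 1.95*|0.1234| = -0.1464


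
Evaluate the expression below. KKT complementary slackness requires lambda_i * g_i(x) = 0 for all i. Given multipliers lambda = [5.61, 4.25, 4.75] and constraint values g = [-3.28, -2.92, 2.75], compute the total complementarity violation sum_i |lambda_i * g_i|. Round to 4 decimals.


KKT complementary slackness check:
lambda_1 * g_1 = 5.61 * -3.28 = -18.4008
lambda_2 * g_2 = 4.25 * -2.92 = -12.41
lambda_3 * g_3 = 4.75 * 2.75 = 13.0625
Total violation = 18.4008 + 12.41 + 13.0625 = 43.8733


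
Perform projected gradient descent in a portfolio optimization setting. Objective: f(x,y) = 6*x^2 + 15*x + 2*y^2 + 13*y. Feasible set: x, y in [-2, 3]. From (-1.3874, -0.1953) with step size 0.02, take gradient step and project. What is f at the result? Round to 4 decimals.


Step 1: Compute gradient at (-1.3874, -0.1953).
grad_x = 2*6*-1.3874 + 15 = -1.6488
grad_y = 2*2*-0.1953 + 13 = 12.2188
Step 2: Gradient step.
x_raw = -1.3874 - 0.02*-1.6488 = -1.3544
y_raw = -0.1953 - 0.02*12.2188 = -0.4397
Step 3: Project onto [-2, 3].
x_proj = clip(-1.3544) = -1.3544
y_proj = clip(-0.4397) = -0.4397
Step 4: Evaluate f.
f(-1.3544, -0.4397) = -14.6387


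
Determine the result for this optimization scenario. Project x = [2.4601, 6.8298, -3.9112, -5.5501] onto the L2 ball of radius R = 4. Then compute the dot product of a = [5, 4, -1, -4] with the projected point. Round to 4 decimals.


Step 1: Compute ||x|| (intermediates to 6 decimals).
||x|| = sqrt(2.4601^2 + 6.8298^2 + (-3.9112)^2 + (-5.5501)^2) = 9.939786
Step 2: Project.
Since ||x|| > R, scale = R/||x|| = 4/9.939786 = 0.402423, proj(x) = scale * x
proj(x) = [0.990001, 2.748469, -1.573957, -2.233488]
Step 3: Dot product.
a^T * proj(x) = 5*0.990001 + 4*2.748469 - 1*(-1.573957) - 4*(-2.233488) = 26.4518


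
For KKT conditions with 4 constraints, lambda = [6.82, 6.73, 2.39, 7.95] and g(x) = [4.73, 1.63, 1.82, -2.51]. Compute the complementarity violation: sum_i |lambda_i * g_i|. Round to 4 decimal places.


KKT complementary slackness check:
lambda_1 * g_1 = 6.82 * 4.73 = 32.2586
lambda_2 * g_2 = 6.73 * 1.63 = 10.9699
lambda_3 * g_3 = 2.39 * 1.82 = 4.3498
lambda_4 * g_4 = 7.95 * -2.51 = -19.9545
Total violation = 32.2586 + 10.9699 + 4.3498 + 19.9545 = 67.5328


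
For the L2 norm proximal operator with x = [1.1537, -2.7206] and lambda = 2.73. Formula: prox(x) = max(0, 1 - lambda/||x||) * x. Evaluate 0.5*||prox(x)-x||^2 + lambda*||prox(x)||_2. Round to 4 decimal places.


Step 1: Compute ||x||.
||x|| = 2.9551
Step 2: Compute scaling factor.
scale = max(0, 1 - 2.73/2.9551) = 0.0762
Step 3: prox(x) = [0.0879, -0.2072]
||prox(x)|| = 0.2251
Step 4: Proximal objective.
0.5*||prox-x||^2 = 3.7265
lambda*||prox|| = 0.6145
Total = 4.341


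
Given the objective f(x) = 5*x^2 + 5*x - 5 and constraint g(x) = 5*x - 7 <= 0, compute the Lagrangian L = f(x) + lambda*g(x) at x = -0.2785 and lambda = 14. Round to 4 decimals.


Step 1: Evaluate f(x).
f(-0.2785) = 5*(-0.2785)^2 + 5*(-0.2785) - 5 = -6.0047
Step 2: Evaluate g(x).
g(-0.2785) = 5*-0.2785 - 7 = -8.3925
Step 3: Compute Lagrangian.
L = -6.0047 + 14*-8.3925 = -123.4997


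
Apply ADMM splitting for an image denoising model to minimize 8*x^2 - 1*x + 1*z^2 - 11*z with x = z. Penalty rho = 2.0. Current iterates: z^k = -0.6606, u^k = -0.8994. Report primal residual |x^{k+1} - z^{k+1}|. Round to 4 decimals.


ADMM iteration with rho = 2.0, z^k = -0.6606, u^k = -0.8994
Step 1: x-update.
Minimize 8*x^2 - 1*x + (2.0/2)*(x + 0.6606 - 0.8994)^2
FOC: (2*8 + 2.0)*x = 1 + 2.0*(-0.6606 + 0.8994)
x^{k+1} = 0.0821
Step 2: z-update.
Minimize 1*z^2 - 11*z + (2.0/2)*(0.0821 - z - 0.8994)^2
FOC: (2*1 + 2.0)*z = 11 + 2.0*(0.0821 - 0.8994)
z^{k+1} = 2.3413
Step 3: u-update.
u^{k+1} = -0.8994 + 0.0821 - 2.3413 = -3.1587
Step 4: Primal residual = |0.0821 - 2.3413| = 2.2593


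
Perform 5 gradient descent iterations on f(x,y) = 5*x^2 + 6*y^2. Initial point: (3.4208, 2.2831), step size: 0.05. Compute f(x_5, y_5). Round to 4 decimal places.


Gradient descent on f(x,y) = 5*x^2 + 6*y^2.
Starting point: (3.4208, 2.2831), alpha = 0.05
Step 1: grad_x = 2*5*3.4208 = 34.208, grad_y = 2*6*2.2831 = 27.3972
  x_1 = 3.4208 - 0.05*34.208 = 1.7104
  y_1 = 2.2831 - 0.05*27.3972 = 0.9132
Step 2: grad_x = 2*5*1.7104 = 17.104, grad_y = 2*6*0.9132 = 10.9589
  x_2 = 1.7104 - 0.05*17.104 = 0.8552
  y_2 = 0.9132 - 0.05*10.9589 = 0.3653
Step 3: grad_x = 2*5*0.8552 = 8.552, grad_y = 2*6*0.3653 = 4.3836
  x_3 = 0.8552 - 0.05*8.552 = 0.4276
  y_3 = 0.3653 - 0.05*4.3836 = 0.1461
Step 4: grad_x = 2*5*0.4276 = 4.276, grad_y = 2*6*0.1461 = 1.7534
  x_4 = 0.4276 - 0.05*4.276 = 0.2138
  y_4 = 0.1461 - 0.05*1.7534 = 0.0584
Step 5: grad_x = 2*5*0.2138 = 2.138, grad_y = 2*6*0.0584 = 0.7014
  x_5 = 0.2138 - 0.05*2.138 = 0.1069
  y_5 = 0.0584 - 0.05*0.7014 = 0.0234
f(0.1069, 0.0234) = 5*0.1069^2 + 6*0.0234^2 = 0.0604


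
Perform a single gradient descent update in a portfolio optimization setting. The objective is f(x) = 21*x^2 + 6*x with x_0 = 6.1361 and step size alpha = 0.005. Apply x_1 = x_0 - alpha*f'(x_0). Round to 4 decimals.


We compute the gradient at x_0 and apply the update.
f'(x) = 42*x + 6
f'(6.1361) = 42*6.1361 + 6 = 263.7162
x_1 = 6.1361 - 0.005*263.7162 = 4.8175


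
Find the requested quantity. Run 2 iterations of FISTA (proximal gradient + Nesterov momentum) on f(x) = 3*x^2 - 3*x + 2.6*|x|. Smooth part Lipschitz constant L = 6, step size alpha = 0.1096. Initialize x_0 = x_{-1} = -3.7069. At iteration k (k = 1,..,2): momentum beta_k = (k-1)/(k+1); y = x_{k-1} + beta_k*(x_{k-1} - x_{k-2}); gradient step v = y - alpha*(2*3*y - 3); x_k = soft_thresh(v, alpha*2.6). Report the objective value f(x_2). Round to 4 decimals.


FISTA on f(x) = 3*x^2 - 3*x + 2.6*|x|
L = 6, alpha = 0.1096
Iteration 1: beta = 0.0, y = -3.7069 + 0.0*(-3.7069 + 3.7069) = -3.7069
  grad(y) = -25.2414, v = y - alpha*grad = -0.9404
  prox(v) = soft_thresh(-0.9404, 0.285) = -0.6555
Iteration 2: beta = 0.3333, y = -0.6555 + 0.3333*(-0.6555 + 3.7069) = 0.3617
  grad(y) = -0.8301, v = y - alpha*grad = 0.4526
  prox(v) = soft_thresh(0.4526, 0.285) = 0.1677
f(x_2) = 3*0.1677^2 - 3*0.1677 + 2.6*|0.1677| = 0.0173


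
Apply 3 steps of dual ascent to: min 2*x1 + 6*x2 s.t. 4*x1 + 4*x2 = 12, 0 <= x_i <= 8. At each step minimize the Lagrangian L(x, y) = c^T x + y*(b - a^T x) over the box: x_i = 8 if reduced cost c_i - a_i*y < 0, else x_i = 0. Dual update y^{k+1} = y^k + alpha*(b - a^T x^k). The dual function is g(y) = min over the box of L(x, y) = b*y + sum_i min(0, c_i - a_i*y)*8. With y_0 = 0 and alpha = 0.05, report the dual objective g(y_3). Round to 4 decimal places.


Dual ascent for LP: min 2*x1 + 6*x2, 4*x1 + 4*x2 = 12, 0 <= x_i <= 8
Step 1: y^k = 0.0, reduced costs: (2.0, 6.0)
  x^k = (0.0, 0.0), subgradient = b - a^T x = 12.0
  y^{k+1} = 0.0 + 0.05*12.0 = 0.6
Step 2: y^k = 0.6, reduced costs: (-0.4, 3.6)
  x^k = (8.0, 0.0), subgradient = b - a^T x = -20.0
  y^{k+1} = 0.6 + 0.05*-20.0 = -0.4
Step 3: y^k = -0.4, reduced costs: (3.6, 7.6)
  x^k = (0.0, 0.0), subgradient = b - a^T x = 12.0
  y^{k+1} = -0.4 + 0.05*12.0 = 0.2
Dual objective at y_3 = 0.2: reduced costs (1.2, 5.2), box minimizer x = (0.0, 0.0)
g(y_3) = b*y + (c1 - a1*y)*x1 + (c2 - a2*y)*x2 = 12*0.2 + 1.2*0.0 + 5.2*0.0 = 2.4 + 0.0 + 0.0 = 2.4


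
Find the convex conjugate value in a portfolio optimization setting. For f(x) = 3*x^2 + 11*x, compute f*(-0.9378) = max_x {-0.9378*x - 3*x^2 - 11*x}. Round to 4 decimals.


f*(y) = sup_x {y*x - a*x^2 - b*x} = sup_x {(y-b)*x - a*x^2}
FOC: (y - b) - 2a*x = 0 => x* = (y - b)/(2a)
x* = (-0.9378 - 11)/(2*3) = -1.9896
f*(-0.9378) = (y-b)^2/(4a) = (-0.9378 - 11)^2/(4*3)
= 142.5111/12 = 11.8759


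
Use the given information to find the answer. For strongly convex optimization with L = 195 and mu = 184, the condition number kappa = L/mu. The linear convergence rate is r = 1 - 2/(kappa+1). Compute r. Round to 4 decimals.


Step 1: Compute the condition number.
kappa = L/mu = 195/184 = 1.0598
Step 2: Compute the convergence rate.
r = 1 - 2/(kappa + 1) = 1 - 2*mu/(L + mu) = (L - mu)/(L + mu) = 11/379 = 0.029


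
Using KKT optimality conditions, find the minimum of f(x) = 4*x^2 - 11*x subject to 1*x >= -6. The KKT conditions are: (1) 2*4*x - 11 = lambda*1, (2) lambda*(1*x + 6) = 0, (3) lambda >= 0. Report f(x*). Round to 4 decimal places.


Step 1: Try lambda = 0 (constraint inactive).
Stationarity: 2*4*x - 11 = 0
x* = 11/(2*4) = 1.375
Check constraint: 1*1.375 = 1.375 >= -6 -- satisfied.
Step 2: Compute optimal value.
f(x*) = 4*1.375^2 - 11*1.375 = -7.5625


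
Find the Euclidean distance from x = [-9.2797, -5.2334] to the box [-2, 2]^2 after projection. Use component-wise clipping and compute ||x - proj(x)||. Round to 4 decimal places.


Project each component onto [-2, 2].
clip(-9.2797) = -2.0, clip(-5.2334) = -2.0
Projection = [-2.0, -2.0]
Squared diffs: [52.994, 10.4549]
Distance = sqrt(63.4489) = 7.9655


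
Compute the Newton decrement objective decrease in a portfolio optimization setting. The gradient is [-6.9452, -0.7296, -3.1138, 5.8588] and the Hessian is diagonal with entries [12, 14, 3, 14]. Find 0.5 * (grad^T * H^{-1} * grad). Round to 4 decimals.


Step 1: H is diagonal, so H^(-1) * g = [-0.5788, -0.0521, -1.0379, 0.4185].
Step 2: g^T H^(-1) g = sum_i g_i^2 / H_ii
  = (-6.9452)^2/12 + (-0.7296)^2/14 + (-3.1138)^2/3 + (5.8588)^2/14
  = 4.0197 + 0.038 + 3.2319 + 2.4518 = 9.7414
Step 3: Objective decrease = 0.5 * g^T H^(-1) g = 4.8707


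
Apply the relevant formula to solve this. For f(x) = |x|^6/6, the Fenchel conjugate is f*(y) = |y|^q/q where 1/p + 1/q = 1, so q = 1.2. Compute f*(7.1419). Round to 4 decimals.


The conjugate exponent q satisfies 1/p + 1/q = 1.
p = 6, so q = 6/(6 - 1) = 1.2
|y|^q = 7.1419^1.2 = 10.5822
f*(7.1419) = 10.5822 / 1.2 = 8.8185


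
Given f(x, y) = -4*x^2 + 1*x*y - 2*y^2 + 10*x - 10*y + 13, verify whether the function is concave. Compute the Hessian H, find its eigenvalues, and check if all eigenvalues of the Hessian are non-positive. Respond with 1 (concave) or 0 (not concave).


The Hessian of f(x,y) = -4*x^2 + 1*x*y - 2*y^2 + 10*x - 10*y + 13 is:
H = [[-8, 1], [1, -4]]
Trace = -8 - 4 = -12
Determinant = -8*-4 - (1)^2 = 31
Discriminant = (-12)^2 - 4*31 = 20.0
Eigenvalues: lambda_1 = -8.2361, lambda_2 = -3.7639
The function is concave.

1


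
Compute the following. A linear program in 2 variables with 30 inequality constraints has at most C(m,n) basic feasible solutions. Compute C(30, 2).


Each vertex corresponds to some choice of n active constraints out of m, so the number of vertices is at most C(m, n) = m! / (n!(m-n)!).
m = 30, n = 2
Numerator: 30 * 29
Denominator: 2! = 2
C(30, 2) = 435


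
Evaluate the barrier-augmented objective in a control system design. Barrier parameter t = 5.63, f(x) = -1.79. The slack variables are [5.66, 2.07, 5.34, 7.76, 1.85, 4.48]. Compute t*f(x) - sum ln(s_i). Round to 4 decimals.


Step 1: Compute log-barrier.
ln values: [1.7334, 0.7275, 1.6752, 2.049, 0.6152, 1.4996]
phi = -(1.7334 + 0.7275 + 1.6752 + 2.049 + 0.6152 + 1.4996) = -8.3
Step 2: Compute augmented objective.
t*f(x) = 5.63*-1.79 = -10.0777
Total = -10.0777 - 8.3 = -18.3777


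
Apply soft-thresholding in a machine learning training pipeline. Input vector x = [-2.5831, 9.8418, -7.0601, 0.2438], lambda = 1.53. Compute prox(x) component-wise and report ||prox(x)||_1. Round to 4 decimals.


Soft-thresholding with lambda = 1.53:
prox(-2.5831) = sign(-2.5831)*max(|-2.5831| - 1.53, 0) = -1.0531
prox(9.8418) = sign(9.8418)*max(|9.8418| - 1.53, 0) = 8.3118
prox(-7.0601) = sign(-7.0601)*max(|-7.0601| - 1.53, 0) = -5.5301
prox(0.2438) = sign(0.2438)*max(|0.2438| - 1.53, 0) = 0.0
prox(x) = [-1.0531, 8.3118, -5.5301, 0.0]
||prox(x)||_1 = 1.0531 + 8.3118 + 5.5301 + 0.0 = 14.895


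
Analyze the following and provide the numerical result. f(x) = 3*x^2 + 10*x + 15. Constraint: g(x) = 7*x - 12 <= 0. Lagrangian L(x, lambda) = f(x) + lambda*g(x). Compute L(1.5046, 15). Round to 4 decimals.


Step 1: Evaluate f(x).
f(1.5046) = 3*1.5046^2 + 10*1.5046 + 15 = 36.8375
Step 2: Evaluate g(x).
g(1.5046) = 7*1.5046 - 12 = -1.4678
Step 3: Compute Lagrangian.
L = 36.8375 + 15*-1.4678 = 14.8205


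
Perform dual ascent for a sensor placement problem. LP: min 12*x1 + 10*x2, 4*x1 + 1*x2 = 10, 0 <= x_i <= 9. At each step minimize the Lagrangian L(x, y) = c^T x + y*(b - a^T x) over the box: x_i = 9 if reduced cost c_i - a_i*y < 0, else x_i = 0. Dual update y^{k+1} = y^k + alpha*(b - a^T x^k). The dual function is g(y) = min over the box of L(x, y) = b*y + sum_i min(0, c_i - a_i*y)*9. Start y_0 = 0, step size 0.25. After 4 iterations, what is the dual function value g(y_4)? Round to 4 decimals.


Dual ascent for LP: min 12*x1 + 10*x2, 4*x1 + 1*x2 = 10, 0 <= x_i <= 9
Step 1: y^k = 0.0, reduced costs: (12.0, 10.0)
  x^k = (0.0, 0.0), subgradient = b - a^T x = 10.0
  y^{k+1} = 0.0 + 0.25*10.0 = 2.5
Step 2: y^k = 2.5, reduced costs: (2.0, 7.5)
  x^k = (0.0, 0.0), subgradient = b - a^T x = 10.0
  y^{k+1} = 2.5 + 0.25*10.0 = 5.0
Step 3: y^k = 5.0, reduced costs: (-8.0, 5.0)
  x^k = (9.0, 0.0), subgradient = b - a^T x = -26.0
  y^{k+1} = 5.0 + 0.25*-26.0 = -1.5
Step 4: y^k = -1.5, reduced costs: (18.0, 11.5)
  x^k = (0.0, 0.0), subgradient = b - a^T x = 10.0
  y^{k+1} = -1.5 + 0.25*10.0 = 1.0
Dual objective at y_4 = 1.0: reduced costs (8.0, 9.0), box minimizer x = (0.0, 0.0)
g(y_4) = b*y + (c1 - a1*y)*x1 + (c2 - a2*y)*x2 = 10*1.0 + 8.0*0.0 + 9.0*0.0 = 10.0 + 0.0 + 0.0 = 10.0


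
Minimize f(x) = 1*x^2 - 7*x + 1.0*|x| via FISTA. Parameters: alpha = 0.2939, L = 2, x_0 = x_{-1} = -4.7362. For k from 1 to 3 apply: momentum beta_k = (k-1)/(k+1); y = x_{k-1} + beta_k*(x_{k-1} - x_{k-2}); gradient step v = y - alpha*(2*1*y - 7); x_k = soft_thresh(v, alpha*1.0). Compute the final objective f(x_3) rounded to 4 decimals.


FISTA on f(x) = 1*x^2 - 7*x + 1.0*|x|
L = 2, alpha = 0.2939
Iteration 1: beta = 0.0, y = -4.7362 + 0.0*(-4.7362 + 4.7362) = -4.7362
  grad(y) = -16.4724, v = y - alpha*grad = 0.105
  prox(v) = soft_thresh(0.105, 0.2939) = 0.0
Iteration 2: beta = 0.3333, y = 0.0 + 0.3333*(0.0 + 4.7362) = 1.5787
  grad(y) = -3.8425, v = y - alpha*grad = 2.7081
  prox(v) = soft_thresh(2.7081, 0.2939) = 2.4142
Iteration 3: beta = 0.5, y = 2.4142 + 0.5*(2.4142 - 0.0) = 3.6212
  grad(y) = 0.2425, v = y - alpha*grad = 3.55
  prox(v) = soft_thresh(3.55, 0.2939) = 3.2561
f(x_3) = 1*3.2561^2 - 7*3.2561 + 1.0*|3.2561| = -8.9344


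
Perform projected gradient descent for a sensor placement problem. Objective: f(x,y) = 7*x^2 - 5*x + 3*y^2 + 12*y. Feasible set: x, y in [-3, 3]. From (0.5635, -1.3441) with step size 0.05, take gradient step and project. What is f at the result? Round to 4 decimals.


Step 1: Compute gradient at (0.5635, -1.3441).
grad_x = 2*7*0.5635 - 5 = 2.889
grad_y = 2*3*-1.3441 + 12 = 3.9354
Step 2: Gradient step.
x_raw = 0.5635 - 0.05*2.889 = 0.4191
y_raw = -1.3441 - 0.05*3.9354 = -1.5409
Step 3: Project onto [-3, 3].
x_proj = clip(0.4191) = 0.4191
y_proj = clip(-1.5409) = -1.5409
Step 4: Evaluate f.
f(0.4191, -1.5409) = -12.2336


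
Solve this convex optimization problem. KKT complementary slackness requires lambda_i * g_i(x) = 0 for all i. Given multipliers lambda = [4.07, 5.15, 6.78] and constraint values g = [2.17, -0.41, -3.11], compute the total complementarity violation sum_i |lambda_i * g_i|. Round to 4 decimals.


KKT complementary slackness check:
lambda_1 * g_1 = 4.07 * 2.17 = 8.8319
lambda_2 * g_2 = 5.15 * -0.41 = -2.1115
lambda_3 * g_3 = 6.78 * -3.11 = -21.0858
Total violation = 8.8319 + 2.1115 + 21.0858 = 32.0292


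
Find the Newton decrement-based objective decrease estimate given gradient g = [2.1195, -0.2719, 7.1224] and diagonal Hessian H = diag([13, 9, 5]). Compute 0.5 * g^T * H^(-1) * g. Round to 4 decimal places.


Step 1: H is diagonal, so H^(-1) * g = [0.163, -0.0302, 1.4245].
Step 2: g^T H^(-1) g = sum_i g_i^2 / H_ii
  = (2.1195)^2/13 + (-0.2719)^2/9 + (7.1224)^2/5
  = 0.3456 + 0.0082 + 10.1457 = 10.4995
Step 3: Objective decrease = 0.5 * g^T H^(-1) g = 5.2497


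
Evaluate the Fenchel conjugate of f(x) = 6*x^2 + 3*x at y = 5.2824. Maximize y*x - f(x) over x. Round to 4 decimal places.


f*(y) = sup_x {y*x - a*x^2 - b*x} = sup_x {(y-b)*x - a*x^2}
FOC: (y - b) - 2a*x = 0 => x* = (y - b)/(2a)
x* = (5.2824 - 3)/(2*6) = 0.1902
f*(5.2824) = (y-b)^2/(4a) = (5.2824 - 3)^2/(4*6)
= 5.2093/24 = 0.2171


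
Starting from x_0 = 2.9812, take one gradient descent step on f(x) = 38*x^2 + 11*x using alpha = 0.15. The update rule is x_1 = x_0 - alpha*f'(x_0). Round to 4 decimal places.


We compute the gradient at x_0 and apply the update.
f'(x) = 76*x + 11
f'(2.9812) = 76*2.9812 + 11 = 237.5712
x_1 = 2.9812 - 0.15*237.5712 = -32.6545


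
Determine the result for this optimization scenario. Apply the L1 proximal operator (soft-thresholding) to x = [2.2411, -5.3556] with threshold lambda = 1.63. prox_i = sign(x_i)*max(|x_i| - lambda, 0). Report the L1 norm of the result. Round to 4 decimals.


Soft-thresholding with lambda = 1.63:
prox(2.2411) = sign(2.2411)*max(|2.2411| - 1.63, 0) = 0.6111
prox(-5.3556) = sign(-5.3556)*max(|-5.3556| - 1.63, 0) = -3.7256
prox(x) = [0.6111, -3.7256]
||prox(x)||_1 = 0.6111 + 3.7256 = 4.3367


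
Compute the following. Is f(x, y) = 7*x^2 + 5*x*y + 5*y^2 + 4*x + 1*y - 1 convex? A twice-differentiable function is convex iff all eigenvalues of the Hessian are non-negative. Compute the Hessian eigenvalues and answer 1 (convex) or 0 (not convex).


The Hessian of f(x,y) = 7*x^2 + 5*x*y + 5*y^2 + 4*x + 1*y - 1 is:
H = [[14, 5], [5, 10]]
Trace = 14 + 10 = 24
Determinant = 14*10 - (5)^2 = 115
Discriminant = (24)^2 - 4*115 = 116.0
Eigenvalues: lambda_1 = 6.6148, lambda_2 = 17.3852
The function is convex.

1


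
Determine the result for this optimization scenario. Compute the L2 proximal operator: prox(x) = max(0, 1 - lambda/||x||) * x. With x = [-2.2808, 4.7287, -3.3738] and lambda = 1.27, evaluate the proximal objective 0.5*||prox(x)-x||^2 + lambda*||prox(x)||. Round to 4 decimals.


Step 1: Compute ||x||.
||x|| = 6.2406
Step 2: Compute scaling factor.
scale = max(0, 1 - 1.27/6.2406) = 0.7965
Step 3: prox(x) = [-1.8166, 3.7664, -2.6872]
||prox(x)|| = 4.9706
Step 4: Proximal objective.
0.5*||prox-x||^2 = 0.8065
lambda*||prox|| = 6.3127
Total = 7.1191


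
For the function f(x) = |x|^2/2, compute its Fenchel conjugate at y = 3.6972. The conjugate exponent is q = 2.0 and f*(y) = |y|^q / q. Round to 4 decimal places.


The conjugate exponent q satisfies 1/p + 1/q = 1.
p = 2, so q = 2/(2 - 1) = 2.0
|y|^q = 3.6972^2.0 = 13.6693
f*(3.6972) = 13.6693 / 2.0 = 6.8346


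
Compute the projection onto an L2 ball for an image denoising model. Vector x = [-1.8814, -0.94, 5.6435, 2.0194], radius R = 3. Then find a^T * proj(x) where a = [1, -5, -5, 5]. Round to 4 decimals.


Step 1: Compute ||x|| (intermediates to 6 decimals).
||x|| = sqrt((-1.8814)^2 + (-0.94)^2 + 5.6435^2 + 2.0194^2) = 6.352191
Step 2: Project.
Since ||x|| > R, scale = R/||x|| = 3/6.352191 = 0.472278, proj(x) = scale * x
proj(x) = [-0.888544, -0.443941, 2.665301, 0.953718]
Step 3: Dot product.
a^T * proj(x) = 1*(-0.888544) - 5*(-0.443941) - 5*2.665301 + 5*0.953718 = -7.2268


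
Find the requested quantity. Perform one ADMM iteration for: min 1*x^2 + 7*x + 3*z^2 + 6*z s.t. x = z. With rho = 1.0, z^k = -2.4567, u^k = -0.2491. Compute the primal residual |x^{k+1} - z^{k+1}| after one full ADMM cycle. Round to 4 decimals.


ADMM iteration with rho = 1.0, z^k = -2.4567, u^k = -0.2491
Step 1: x-update.
Minimize 1*x^2 + 7*x + (1.0/2)*(x + 2.4567 - 0.2491)^2
FOC: (2*1 + 1.0)*x = -7 + 1.0*(-2.4567 + 0.2491)
x^{k+1} = -3.0692
Step 2: z-update.
Minimize 3*z^2 + 6*z + (1.0/2)*(-3.0692 - z - 0.2491)^2
FOC: (2*3 + 1.0)*z = -6 + 1.0*(-3.0692 - 0.2491)
z^{k+1} = -1.3312
Step 3: u-update.
u^{k+1} = -0.2491 - 3.0692 + 1.3312 = -1.9871
Step 4: Primal residual = |-3.0692 + 1.3312| = 1.738


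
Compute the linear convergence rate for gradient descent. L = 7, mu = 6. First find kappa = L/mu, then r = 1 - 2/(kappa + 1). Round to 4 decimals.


Step 1: Compute the condition number.
kappa = L/mu = 7/6 = 1.1667
Step 2: Compute the convergence rate.
r = 1 - 2/(kappa + 1) = 1 - 2*mu/(L + mu) = (L - mu)/(L + mu) = 1/13 = 0.0769


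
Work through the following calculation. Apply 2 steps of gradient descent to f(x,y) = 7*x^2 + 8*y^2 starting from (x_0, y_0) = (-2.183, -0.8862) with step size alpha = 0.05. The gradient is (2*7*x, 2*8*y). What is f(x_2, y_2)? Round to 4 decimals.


Gradient descent on f(x,y) = 7*x^2 + 8*y^2.
Starting point: (-2.183, -0.8862), alpha = 0.05
Step 1: grad_x = 2*7*-2.183 = -30.562, grad_y = 2*8*-0.8862 = -14.1792
  x_1 = -2.183 - 0.05*-30.562 = -0.6549
  y_1 = -0.8862 - 0.05*-14.1792 = -0.1772
Step 2: grad_x = 2*7*-0.6549 = -9.1686, grad_y = 2*8*-0.1772 = -2.8358
  x_2 = -0.6549 - 0.05*-9.1686 = -0.1965
  y_2 = -0.1772 - 0.05*-2.8358 = -0.0354
f(-0.1965, -0.0354) = 7*(-0.1965)^2 + 8*(-0.0354)^2 = 0.2803


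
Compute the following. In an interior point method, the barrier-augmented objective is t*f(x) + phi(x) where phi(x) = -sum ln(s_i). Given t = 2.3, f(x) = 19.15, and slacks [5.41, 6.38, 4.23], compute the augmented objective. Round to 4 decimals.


Step 1: Compute log-barrier.
ln values: [1.6882, 1.8532, 1.4422]
phi = -(1.6882 + 1.8532 + 1.4422) = -4.9836
Step 2: Compute augmented objective.
t*f(x) = 2.3*19.15 = 44.045
Total = 44.045 - 4.9836 = 39.0614


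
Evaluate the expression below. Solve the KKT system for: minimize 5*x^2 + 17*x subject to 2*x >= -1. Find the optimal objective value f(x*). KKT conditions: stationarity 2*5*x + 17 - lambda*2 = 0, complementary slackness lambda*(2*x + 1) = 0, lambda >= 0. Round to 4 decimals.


Step 1: Try lambda = 0 (constraint inactive).
x_unc = -17/(2*5) = -1.7
Check: 2*-1.7 = -3.4 < -1 -- violated!
Step 2: Constraint must be active: 2*x = -1
x* = -1/2 = -0.5
lambda = (2*5*(-0.5) + 17)/2 = 6.0
Step 3: Compute optimal value.
f(x*) = 5*(-0.5)^2 + 17*(-0.5) = -7.25


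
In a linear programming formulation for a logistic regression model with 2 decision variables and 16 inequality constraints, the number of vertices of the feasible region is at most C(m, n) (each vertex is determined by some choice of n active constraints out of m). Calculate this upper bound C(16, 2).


Each vertex corresponds to some choice of n active constraints out of m, so the number of vertices is at most C(m, n) = m! / (n!(m-n)!).
m = 16, n = 2
Numerator: 16 * 15
Denominator: 2! = 2
C(16, 2) = 120


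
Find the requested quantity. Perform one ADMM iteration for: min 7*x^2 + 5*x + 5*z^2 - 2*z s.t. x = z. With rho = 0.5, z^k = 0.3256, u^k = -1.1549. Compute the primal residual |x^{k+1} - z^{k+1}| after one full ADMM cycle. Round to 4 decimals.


ADMM iteration with rho = 0.5, z^k = 0.3256, u^k = -1.1549
Step 1: x-update.
Minimize 7*x^2 + 5*x + (0.5/2)*(x - 0.3256 - 1.1549)^2
FOC: (2*7 + 0.5)*x = -5 + 0.5*(0.3256 + 1.1549)
x^{k+1} = -0.2938
Step 2: z-update.
Minimize 5*z^2 - 2*z + (0.5/2)*(-0.2938 - z - 1.1549)^2
FOC: (2*5 + 0.5)*z = 2 + 0.5*(-0.2938 - 1.1549)
z^{k+1} = 0.1215
Step 3: u-update.
u^{k+1} = -1.1549 - 0.2938 - 0.1215 = -1.5702
Step 4: Primal residual = |-0.2938 - 0.1215| = 0.4153


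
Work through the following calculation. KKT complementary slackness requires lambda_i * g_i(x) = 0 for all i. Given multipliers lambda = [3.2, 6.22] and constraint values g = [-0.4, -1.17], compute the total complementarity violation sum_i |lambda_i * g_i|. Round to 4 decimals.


KKT complementary slackness check:
lambda_1 * g_1 = 3.2 * -0.4 = -1.28
lambda_2 * g_2 = 6.22 * -1.17 = -7.2774
Total violation = 1.28 + 7.2774 = 8.5574


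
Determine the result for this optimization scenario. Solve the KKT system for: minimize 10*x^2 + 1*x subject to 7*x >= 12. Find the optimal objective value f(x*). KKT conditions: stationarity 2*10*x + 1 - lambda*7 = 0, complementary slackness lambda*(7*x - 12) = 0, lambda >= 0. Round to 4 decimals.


Step 1: Try lambda = 0 (constraint inactive).
x_unc = -1/(2*10) = -0.05
Check: 7*-0.05 = -0.35 < 12 -- violated!
Step 2: Constraint must be active: 7*x = 12
x* = 12/7 = 1.7143 (rounded; the exact value 12/7 is used below)
lambda = (2*10*(12/7) + 1)/7 = 5.0408
Step 3: Compute optimal value.
f(x*) = 10*(12/7)^2 + 1*(12/7) = 31.102


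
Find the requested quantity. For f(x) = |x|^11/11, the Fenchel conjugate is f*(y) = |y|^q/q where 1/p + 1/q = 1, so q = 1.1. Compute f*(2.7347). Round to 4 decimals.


The conjugate exponent q satisfies 1/p + 1/q = 1.
p = 11, so q = 11/(11 - 1) = 1.1
|y|^q = 2.7347^1.1 = 3.0241
f*(2.7347) = 3.0241 / 1.1 = 2.7492


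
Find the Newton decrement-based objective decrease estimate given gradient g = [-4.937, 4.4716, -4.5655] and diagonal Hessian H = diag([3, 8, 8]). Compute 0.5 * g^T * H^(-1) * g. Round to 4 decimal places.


Step 1: H is diagonal, so H^(-1) * g = [-1.6457, 0.559, -0.5707].
Step 2: g^T H^(-1) g = sum_i g_i^2 / H_ii
  = (-4.937)^2/3 + (4.4716)^2/8 + (-4.5655)^2/8
  = 8.1247 + 2.4994 + 2.6055 = 13.2295
Step 3: Objective decrease = 0.5 * g^T H^(-1) g = 6.6148


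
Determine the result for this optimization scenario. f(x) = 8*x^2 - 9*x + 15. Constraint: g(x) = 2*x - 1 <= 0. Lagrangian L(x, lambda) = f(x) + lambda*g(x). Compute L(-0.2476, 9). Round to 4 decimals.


Step 1: Evaluate f(x).
f(-0.2476) = 8*(-0.2476)^2 - 9*(-0.2476) + 15 = 17.7188
Step 2: Evaluate g(x).
g(-0.2476) = 2*-0.2476 - 1 = -1.4952
Step 3: Compute Lagrangian.
L = 17.7188 + 9*-1.4952 = 4.262
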